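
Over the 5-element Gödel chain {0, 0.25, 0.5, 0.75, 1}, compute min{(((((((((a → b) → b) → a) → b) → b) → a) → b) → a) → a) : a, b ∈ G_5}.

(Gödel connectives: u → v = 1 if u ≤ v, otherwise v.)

The minimum is attained at a = 0.25, b = 0:
  (a → b): 0.25 > 0, so result = 0
  ((a → b) → b): 0 ≤ 0, so result = 1
  (((a → b) → b) → a): 1 > 0.25, so result = 0.25
  ((((a → b) → b) → a) → b): 0.25 > 0, so result = 0
  (((((a → b) → b) → a) → b) → b): 0 ≤ 0, so result = 1
  ((((((a → b) → b) → a) → b) → b) → a): 1 > 0.25, so result = 0.25
  (((((((a → b) → b) → a) → b) → b) → a) → b): 0.25 > 0, so result = 0
  ((((((((a → b) → b) → a) → b) → b) → a) → b) → a): 0 ≤ 0.25, so result = 1
  (((((((((a → b) → b) → a) → b) → b) → a) → b) → a) → a): 1 > 0.25, so result = 0.25
Checking all 25 assignments confirms none give a value below 0.25.

0.25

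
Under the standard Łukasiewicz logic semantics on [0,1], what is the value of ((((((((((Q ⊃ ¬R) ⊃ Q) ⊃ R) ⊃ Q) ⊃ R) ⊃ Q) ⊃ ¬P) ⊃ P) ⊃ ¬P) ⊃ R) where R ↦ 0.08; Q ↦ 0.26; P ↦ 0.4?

¬R: Łukasiewicz ¬ gives 1 − 0.08 = 0.92
(Q ⊃ ¬R): min(1, 1 − 0.26 + 0.92) = 1
((Q ⊃ ¬R) ⊃ Q): min(1, 1 − 1 + 0.26) = 0.26
(((Q ⊃ ¬R) ⊃ Q) ⊃ R): min(1, 1 − 0.26 + 0.08) = 0.82
((((Q ⊃ ¬R) ⊃ Q) ⊃ R) ⊃ Q): min(1, 1 − 0.82 + 0.26) = 0.44
(((((Q ⊃ ¬R) ⊃ Q) ⊃ R) ⊃ Q) ⊃ R): min(1, 1 − 0.44 + 0.08) = 0.64
((((((Q ⊃ ¬R) ⊃ Q) ⊃ R) ⊃ Q) ⊃ R) ⊃ Q): min(1, 1 − 0.64 + 0.26) = 0.62
¬P: Łukasiewicz ¬ gives 1 − 0.4 = 0.6
(((((((Q ⊃ ¬R) ⊃ Q) ⊃ R) ⊃ Q) ⊃ R) ⊃ Q) ⊃ ¬P): min(1, 1 − 0.62 + 0.6) = 0.98
((((((((Q ⊃ ¬R) ⊃ Q) ⊃ R) ⊃ Q) ⊃ R) ⊃ Q) ⊃ ¬P) ⊃ P): min(1, 1 − 0.98 + 0.4) = 0.42
¬P: Łukasiewicz ¬ gives 1 − 0.4 = 0.6
(((((((((Q ⊃ ¬R) ⊃ Q) ⊃ R) ⊃ Q) ⊃ R) ⊃ Q) ⊃ ¬P) ⊃ P) ⊃ ¬P): min(1, 1 − 0.42 + 0.6) = 1
((((((((((Q ⊃ ¬R) ⊃ Q) ⊃ R) ⊃ Q) ⊃ R) ⊃ Q) ⊃ ¬P) ⊃ P) ⊃ ¬P) ⊃ R): min(1, 1 − 1 + 0.08) = 0.08

0.08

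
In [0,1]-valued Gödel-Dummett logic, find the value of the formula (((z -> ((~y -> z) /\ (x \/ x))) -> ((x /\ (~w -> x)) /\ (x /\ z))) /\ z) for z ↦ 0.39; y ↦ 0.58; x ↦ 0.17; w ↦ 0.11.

0.39

~y: Gödel ¬ of 0.58 = 0 (operand ≠ 0)
(~y -> z): 0 ≤ 0.39, so result = 1
(x \/ x) = max(0.17, 0.17) = 0.17
((~y -> z) /\ (x \/ x)) = min(1, 0.17) = 0.17
(z -> ((~y -> z) /\ (x \/ x))): 0.39 > 0.17, so result = 0.17
~w: Gödel ¬ of 0.11 = 0 (operand ≠ 0)
(~w -> x): 0 ≤ 0.17, so result = 1
(x /\ (~w -> x)) = min(0.17, 1) = 0.17
(x /\ z) = min(0.17, 0.39) = 0.17
((x /\ (~w -> x)) /\ (x /\ z)) = min(0.17, 0.17) = 0.17
((z -> ((~y -> z) /\ (x \/ x))) -> ((x /\ (~w -> x)) /\ (x /\ z))): 0.17 ≤ 0.17, so result = 1
(((z -> ((~y -> z) /\ (x \/ x))) -> ((x /\ (~w -> x)) /\ (x /\ z))) /\ z) = min(1, 0.39) = 0.39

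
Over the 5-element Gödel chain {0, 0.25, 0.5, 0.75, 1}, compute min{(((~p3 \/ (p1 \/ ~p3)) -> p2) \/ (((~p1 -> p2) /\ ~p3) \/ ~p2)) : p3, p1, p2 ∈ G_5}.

0.25

The minimum is attained at p3 = 0, p1 = 0, p2 = 0.25:
  ~p3: Gödel ¬ of 0 = 1 (operand is 0)
  ~p3: Gödel ¬ of 0 = 1 (operand is 0)
  (p1 \/ ~p3) = max(0, 1) = 1
  (~p3 \/ (p1 \/ ~p3)) = max(1, 1) = 1
  ((~p3 \/ (p1 \/ ~p3)) -> p2): 1 > 0.25, so result = 0.25
  ~p1: Gödel ¬ of 0 = 1 (operand is 0)
  (~p1 -> p2): 1 > 0.25, so result = 0.25
  ~p3: Gödel ¬ of 0 = 1 (operand is 0)
  ((~p1 -> p2) /\ ~p3) = min(0.25, 1) = 0.25
  ~p2: Gödel ¬ of 0.25 = 0 (operand ≠ 0)
  (((~p1 -> p2) /\ ~p3) \/ ~p2) = max(0.25, 0) = 0.25
  (((~p3 \/ (p1 \/ ~p3)) -> p2) \/ (((~p1 -> p2) /\ ~p3) \/ ~p2)) = max(0.25, 0.25) = 0.25
Checking all 125 assignments confirms none give a value below 0.25.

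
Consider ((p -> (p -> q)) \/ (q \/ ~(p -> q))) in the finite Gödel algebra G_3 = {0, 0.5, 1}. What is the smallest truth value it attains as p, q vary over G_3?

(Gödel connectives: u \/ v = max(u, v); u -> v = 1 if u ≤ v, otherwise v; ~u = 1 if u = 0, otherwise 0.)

The minimum is attained at p = 1, q = 0.5:
  (p -> q): 1 > 0.5, so result = 0.5
  (p -> (p -> q)): 1 > 0.5, so result = 0.5
  (p -> q): 1 > 0.5, so result = 0.5
  ~(p -> q): Gödel ¬ of 0.5 = 0 (operand ≠ 0)
  (q \/ ~(p -> q)) = max(0.5, 0) = 0.5
  ((p -> (p -> q)) \/ (q \/ ~(p -> q))) = max(0.5, 0.5) = 0.5
Checking all 9 assignments confirms none give a value below 0.50.

0.50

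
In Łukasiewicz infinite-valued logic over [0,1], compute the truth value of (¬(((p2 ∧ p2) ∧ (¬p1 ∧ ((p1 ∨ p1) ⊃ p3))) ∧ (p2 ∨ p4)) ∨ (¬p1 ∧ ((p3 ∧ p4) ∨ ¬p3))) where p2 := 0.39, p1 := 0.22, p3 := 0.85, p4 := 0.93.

(p2 ∧ p2) = min(0.39, 0.39) = 0.39
¬p1: Łukasiewicz ¬ gives 1 − 0.22 = 0.78
(p1 ∨ p1) = max(0.22, 0.22) = 0.22
((p1 ∨ p1) ⊃ p3): min(1, 1 − 0.22 + 0.85) = 1
(¬p1 ∧ ((p1 ∨ p1) ⊃ p3)) = min(0.78, 1) = 0.78
((p2 ∧ p2) ∧ (¬p1 ∧ ((p1 ∨ p1) ⊃ p3))) = min(0.39, 0.78) = 0.39
(p2 ∨ p4) = max(0.39, 0.93) = 0.93
(((p2 ∧ p2) ∧ (¬p1 ∧ ((p1 ∨ p1) ⊃ p3))) ∧ (p2 ∨ p4)) = min(0.39, 0.93) = 0.39
¬(((p2 ∧ p2) ∧ (¬p1 ∧ ((p1 ∨ p1) ⊃ p3))) ∧ (p2 ∨ p4)): Łukasiewicz ¬ gives 1 − 0.39 = 0.61
¬p1: Łukasiewicz ¬ gives 1 − 0.22 = 0.78
(p3 ∧ p4) = min(0.85, 0.93) = 0.85
¬p3: Łukasiewicz ¬ gives 1 − 0.85 = 0.15
((p3 ∧ p4) ∨ ¬p3) = max(0.85, 0.15) = 0.85
(¬p1 ∧ ((p3 ∧ p4) ∨ ¬p3)) = min(0.78, 0.85) = 0.78
(¬(((p2 ∧ p2) ∧ (¬p1 ∧ ((p1 ∨ p1) ⊃ p3))) ∧ (p2 ∨ p4)) ∨ (¬p1 ∧ ((p3 ∧ p4) ∨ ¬p3))) = max(0.61, 0.78) = 0.78

0.78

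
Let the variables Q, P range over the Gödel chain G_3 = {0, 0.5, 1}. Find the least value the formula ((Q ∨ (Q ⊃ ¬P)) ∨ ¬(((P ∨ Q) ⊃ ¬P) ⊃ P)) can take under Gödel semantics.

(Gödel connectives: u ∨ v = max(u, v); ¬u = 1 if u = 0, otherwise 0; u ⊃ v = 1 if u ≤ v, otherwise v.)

The minimum is attained at Q = 0.5, P = 0.5:
  ¬P: Gödel ¬ of 0.5 = 0 (operand ≠ 0)
  (Q ⊃ ¬P): 0.5 > 0, so result = 0
  (Q ∨ (Q ⊃ ¬P)) = max(0.5, 0) = 0.5
  (P ∨ Q) = max(0.5, 0.5) = 0.5
  ¬P: Gödel ¬ of 0.5 = 0 (operand ≠ 0)
  ((P ∨ Q) ⊃ ¬P): 0.5 > 0, so result = 0
  (((P ∨ Q) ⊃ ¬P) ⊃ P): 0 ≤ 0.5, so result = 1
  ¬(((P ∨ Q) ⊃ ¬P) ⊃ P): Gödel ¬ of 1 = 0 (operand ≠ 0)
  ((Q ∨ (Q ⊃ ¬P)) ∨ ¬(((P ∨ Q) ⊃ ¬P) ⊃ P)) = max(0.5, 0) = 0.5
Checking all 9 assignments confirms none give a value below 0.50.

0.50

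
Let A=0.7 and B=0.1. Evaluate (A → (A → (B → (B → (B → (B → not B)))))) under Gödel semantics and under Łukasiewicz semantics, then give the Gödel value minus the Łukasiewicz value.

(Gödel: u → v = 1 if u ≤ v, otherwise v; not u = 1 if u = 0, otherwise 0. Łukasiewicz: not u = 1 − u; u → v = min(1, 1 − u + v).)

Gödel evaluation:
  not B: Gödel ¬ of 0.1 = 0 (operand ≠ 0)
  (B → not B): 0.1 > 0, so result = 0
  (B → (B → not B)): 0.1 > 0, so result = 0
  (B → (B → (B → not B))): 0.1 > 0, so result = 0
  (B → (B → (B → (B → not B)))): 0.1 > 0, so result = 0
  (A → (B → (B → (B → (B → not B))))): 0.7 > 0, so result = 0
  (A → (A → (B → (B → (B → (B → not B)))))): 0.7 > 0, so result = 0
  Gödel value = 0
Łukasiewicz evaluation:
  not B: Łukasiewicz ¬ gives 1 − 0.1 = 0.9
  (B → not B): min(1, 1 − 0.1 + 0.9) = 1
  (B → (B → not B)): min(1, 1 − 0.1 + 1) = 1
  (B → (B → (B → not B))): min(1, 1 − 0.1 + 1) = 1
  (B → (B → (B → (B → not B)))): min(1, 1 − 0.1 + 1) = 1
  (A → (B → (B → (B → (B → not B))))): min(1, 1 − 0.7 + 1) = 1
  (A → (A → (B → (B → (B → (B → not B)))))): min(1, 1 − 0.7 + 1) = 1
  Łukasiewicz value = 1
Difference: 0 − 1 = -1.00

-1.00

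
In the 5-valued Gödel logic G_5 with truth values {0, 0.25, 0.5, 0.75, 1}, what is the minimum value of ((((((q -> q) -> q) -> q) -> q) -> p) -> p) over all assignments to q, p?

0.00

The minimum is attained at q = 0, p = 0:
  (q -> q): 0 ≤ 0, so result = 1
  ((q -> q) -> q): 1 > 0, so result = 0
  (((q -> q) -> q) -> q): 0 ≤ 0, so result = 1
  ((((q -> q) -> q) -> q) -> q): 1 > 0, so result = 0
  (((((q -> q) -> q) -> q) -> q) -> p): 0 ≤ 0, so result = 1
  ((((((q -> q) -> q) -> q) -> q) -> p) -> p): 1 > 0, so result = 0
Checking all 25 assignments confirms none give a value below 0.00.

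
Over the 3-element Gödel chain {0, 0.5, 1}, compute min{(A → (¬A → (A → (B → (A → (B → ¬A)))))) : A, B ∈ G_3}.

1.00

Every assignment gives 1. For instance at A = 0, B = 0:
  ¬A: Gödel ¬ of 0 = 1 (operand is 0)
  ¬A: Gödel ¬ of 0 = 1 (operand is 0)
  (B → ¬A): 0 ≤ 1, so result = 1
  (A → (B → ¬A)): 0 ≤ 1, so result = 1
  (B → (A → (B → ¬A))): 0 ≤ 1, so result = 1
  (A → (B → (A → (B → ¬A)))): 0 ≤ 1, so result = 1
  (¬A → (A → (B → (A → (B → ¬A))))): 1 ≤ 1, so result = 1
  (A → (¬A → (A → (B → (A → (B → ¬A)))))): 0 ≤ 1, so result = 1
All 9 assignments give value 1 — the formula is a G_3-tautology.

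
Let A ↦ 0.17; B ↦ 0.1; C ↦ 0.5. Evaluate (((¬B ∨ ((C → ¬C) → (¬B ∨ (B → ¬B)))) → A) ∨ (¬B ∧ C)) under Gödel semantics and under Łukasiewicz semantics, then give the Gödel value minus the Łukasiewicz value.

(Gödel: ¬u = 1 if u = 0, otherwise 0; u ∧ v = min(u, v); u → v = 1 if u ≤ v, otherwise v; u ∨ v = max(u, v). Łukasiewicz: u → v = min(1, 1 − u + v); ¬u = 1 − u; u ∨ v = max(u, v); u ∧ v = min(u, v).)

Gödel evaluation:
  ¬B: Gödel ¬ of 0.1 = 0 (operand ≠ 0)
  ¬C: Gödel ¬ of 0.5 = 0 (operand ≠ 0)
  (C → ¬C): 0.5 > 0, so result = 0
  ¬B: Gödel ¬ of 0.1 = 0 (operand ≠ 0)
  ¬B: Gödel ¬ of 0.1 = 0 (operand ≠ 0)
  (B → ¬B): 0.1 > 0, so result = 0
  (¬B ∨ (B → ¬B)) = max(0, 0) = 0
  ((C → ¬C) → (¬B ∨ (B → ¬B))): 0 ≤ 0, so result = 1
  (¬B ∨ ((C → ¬C) → (¬B ∨ (B → ¬B)))) = max(0, 1) = 1
  ((¬B ∨ ((C → ¬C) → (¬B ∨ (B → ¬B)))) → A): 1 > 0.17, so result = 0.17
  ¬B: Gödel ¬ of 0.1 = 0 (operand ≠ 0)
  (¬B ∧ C) = min(0, 0.5) = 0
  (((¬B ∨ ((C → ¬C) → (¬B ∨ (B → ¬B)))) → A) ∨ (¬B ∧ C)) = max(0.17, 0) = 0.17
  Gödel value = 0.17
Łukasiewicz evaluation:
  ¬B: Łukasiewicz ¬ gives 1 − 0.1 = 0.9
  ¬C: Łukasiewicz ¬ gives 1 − 0.5 = 0.5
  (C → ¬C): min(1, 1 − 0.5 + 0.5) = 1
  ¬B: Łukasiewicz ¬ gives 1 − 0.1 = 0.9
  ¬B: Łukasiewicz ¬ gives 1 − 0.1 = 0.9
  (B → ¬B): min(1, 1 − 0.1 + 0.9) = 1
  (¬B ∨ (B → ¬B)) = max(0.9, 1) = 1
  ((C → ¬C) → (¬B ∨ (B → ¬B))): min(1, 1 − 1 + 1) = 1
  (¬B ∨ ((C → ¬C) → (¬B ∨ (B → ¬B)))) = max(0.9, 1) = 1
  ((¬B ∨ ((C → ¬C) → (¬B ∨ (B → ¬B)))) → A): min(1, 1 − 1 + 0.17) = 0.17
  ¬B: Łukasiewicz ¬ gives 1 − 0.1 = 0.9
  (¬B ∧ C) = min(0.9, 0.5) = 0.5
  (((¬B ∨ ((C → ¬C) → (¬B ∨ (B → ¬B)))) → A) ∨ (¬B ∧ C)) = max(0.17, 0.5) = 0.5
  Łukasiewicz value = 0.5
Difference: 0.17 − 0.5 = -0.33

-0.33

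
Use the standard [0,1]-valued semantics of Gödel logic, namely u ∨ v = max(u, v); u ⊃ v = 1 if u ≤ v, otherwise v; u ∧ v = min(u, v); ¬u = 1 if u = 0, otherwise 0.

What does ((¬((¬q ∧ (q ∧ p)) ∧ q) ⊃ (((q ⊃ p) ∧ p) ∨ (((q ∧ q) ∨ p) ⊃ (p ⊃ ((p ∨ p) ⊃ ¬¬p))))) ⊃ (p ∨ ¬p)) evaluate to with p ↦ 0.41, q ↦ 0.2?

¬q: Gödel ¬ of 0.2 = 0 (operand ≠ 0)
(q ∧ p) = min(0.2, 0.41) = 0.2
(¬q ∧ (q ∧ p)) = min(0, 0.2) = 0
((¬q ∧ (q ∧ p)) ∧ q) = min(0, 0.2) = 0
¬((¬q ∧ (q ∧ p)) ∧ q): Gödel ¬ of 0 = 1 (operand is 0)
(q ⊃ p): 0.2 ≤ 0.41, so result = 1
((q ⊃ p) ∧ p) = min(1, 0.41) = 0.41
(q ∧ q) = min(0.2, 0.2) = 0.2
((q ∧ q) ∨ p) = max(0.2, 0.41) = 0.41
(p ∨ p) = max(0.41, 0.41) = 0.41
¬p: Gödel ¬ of 0.41 = 0 (operand ≠ 0)
¬¬p: Gödel ¬ of 0 = 1 (operand is 0)
((p ∨ p) ⊃ ¬¬p): 0.41 ≤ 1, so result = 1
(p ⊃ ((p ∨ p) ⊃ ¬¬p)): 0.41 ≤ 1, so result = 1
(((q ∧ q) ∨ p) ⊃ (p ⊃ ((p ∨ p) ⊃ ¬¬p))): 0.41 ≤ 1, so result = 1
(((q ⊃ p) ∧ p) ∨ (((q ∧ q) ∨ p) ⊃ (p ⊃ ((p ∨ p) ⊃ ¬¬p)))) = max(0.41, 1) = 1
(¬((¬q ∧ (q ∧ p)) ∧ q) ⊃ (((q ⊃ p) ∧ p) ∨ (((q ∧ q) ∨ p) ⊃ (p ⊃ ((p ∨ p) ⊃ ¬¬p))))): 1 ≤ 1, so result = 1
¬p: Gödel ¬ of 0.41 = 0 (operand ≠ 0)
(p ∨ ¬p) = max(0.41, 0) = 0.41
((¬((¬q ∧ (q ∧ p)) ∧ q) ⊃ (((q ⊃ p) ∧ p) ∨ (((q ∧ q) ∨ p) ⊃ (p ⊃ ((p ∨ p) ⊃ ¬¬p))))) ⊃ (p ∨ ¬p)): 1 > 0.41, so result = 0.41

0.41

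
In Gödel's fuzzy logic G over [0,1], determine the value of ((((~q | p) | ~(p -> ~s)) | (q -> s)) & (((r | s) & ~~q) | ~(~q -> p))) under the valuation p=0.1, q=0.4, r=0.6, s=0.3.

~q: Gödel ¬ of 0.4 = 0 (operand ≠ 0)
(~q | p) = max(0, 0.1) = 0.1
~s: Gödel ¬ of 0.3 = 0 (operand ≠ 0)
(p -> ~s): 0.1 > 0, so result = 0
~(p -> ~s): Gödel ¬ of 0 = 1 (operand is 0)
((~q | p) | ~(p -> ~s)) = max(0.1, 1) = 1
(q -> s): 0.4 > 0.3, so result = 0.3
(((~q | p) | ~(p -> ~s)) | (q -> s)) = max(1, 0.3) = 1
(r | s) = max(0.6, 0.3) = 0.6
~q: Gödel ¬ of 0.4 = 0 (operand ≠ 0)
~~q: Gödel ¬ of 0 = 1 (operand is 0)
((r | s) & ~~q) = min(0.6, 1) = 0.6
~q: Gödel ¬ of 0.4 = 0 (operand ≠ 0)
(~q -> p): 0 ≤ 0.1, so result = 1
~(~q -> p): Gödel ¬ of 1 = 0 (operand ≠ 0)
(((r | s) & ~~q) | ~(~q -> p)) = max(0.6, 0) = 0.6
((((~q | p) | ~(p -> ~s)) | (q -> s)) & (((r | s) & ~~q) | ~(~q -> p))) = min(1, 0.6) = 0.6

0.60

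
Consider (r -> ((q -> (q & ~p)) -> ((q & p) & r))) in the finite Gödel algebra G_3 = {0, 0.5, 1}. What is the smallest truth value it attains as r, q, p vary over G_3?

0.00

The minimum is attained at r = 0.5, q = 0, p = 0:
  ~p: Gödel ¬ of 0 = 1 (operand is 0)
  (q & ~p) = min(0, 1) = 0
  (q -> (q & ~p)): 0 ≤ 0, so result = 1
  (q & p) = min(0, 0) = 0
  ((q & p) & r) = min(0, 0.5) = 0
  ((q -> (q & ~p)) -> ((q & p) & r)): 1 > 0, so result = 0
  (r -> ((q -> (q & ~p)) -> ((q & p) & r))): 0.5 > 0, so result = 0
Checking all 27 assignments confirms none give a value below 0.00.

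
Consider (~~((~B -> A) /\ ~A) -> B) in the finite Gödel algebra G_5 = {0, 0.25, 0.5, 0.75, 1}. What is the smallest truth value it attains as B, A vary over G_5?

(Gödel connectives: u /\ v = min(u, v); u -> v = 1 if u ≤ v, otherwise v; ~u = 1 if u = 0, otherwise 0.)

The minimum is attained at B = 0.25, A = 0:
  ~B: Gödel ¬ of 0.25 = 0 (operand ≠ 0)
  (~B -> A): 0 ≤ 0, so result = 1
  ~A: Gödel ¬ of 0 = 1 (operand is 0)
  ((~B -> A) /\ ~A) = min(1, 1) = 1
  ~((~B -> A) /\ ~A): Gödel ¬ of 1 = 0 (operand ≠ 0)
  ~~((~B -> A) /\ ~A): Gödel ¬ of 0 = 1 (operand is 0)
  (~~((~B -> A) /\ ~A) -> B): 1 > 0.25, so result = 0.25
Checking all 25 assignments confirms none give a value below 0.25.

0.25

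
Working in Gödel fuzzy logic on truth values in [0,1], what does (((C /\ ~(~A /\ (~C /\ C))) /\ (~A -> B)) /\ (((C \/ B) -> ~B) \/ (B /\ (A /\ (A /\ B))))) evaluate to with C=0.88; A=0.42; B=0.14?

~A: Gödel ¬ of 0.42 = 0 (operand ≠ 0)
~C: Gödel ¬ of 0.88 = 0 (operand ≠ 0)
(~C /\ C) = min(0, 0.88) = 0
(~A /\ (~C /\ C)) = min(0, 0) = 0
~(~A /\ (~C /\ C)): Gödel ¬ of 0 = 1 (operand is 0)
(C /\ ~(~A /\ (~C /\ C))) = min(0.88, 1) = 0.88
~A: Gödel ¬ of 0.42 = 0 (operand ≠ 0)
(~A -> B): 0 ≤ 0.14, so result = 1
((C /\ ~(~A /\ (~C /\ C))) /\ (~A -> B)) = min(0.88, 1) = 0.88
(C \/ B) = max(0.88, 0.14) = 0.88
~B: Gödel ¬ of 0.14 = 0 (operand ≠ 0)
((C \/ B) -> ~B): 0.88 > 0, so result = 0
(A /\ B) = min(0.42, 0.14) = 0.14
(A /\ (A /\ B)) = min(0.42, 0.14) = 0.14
(B /\ (A /\ (A /\ B))) = min(0.14, 0.14) = 0.14
(((C \/ B) -> ~B) \/ (B /\ (A /\ (A /\ B)))) = max(0, 0.14) = 0.14
(((C /\ ~(~A /\ (~C /\ C))) /\ (~A -> B)) /\ (((C \/ B) -> ~B) \/ (B /\ (A /\ (A /\ B))))) = min(0.88, 0.14) = 0.14

0.14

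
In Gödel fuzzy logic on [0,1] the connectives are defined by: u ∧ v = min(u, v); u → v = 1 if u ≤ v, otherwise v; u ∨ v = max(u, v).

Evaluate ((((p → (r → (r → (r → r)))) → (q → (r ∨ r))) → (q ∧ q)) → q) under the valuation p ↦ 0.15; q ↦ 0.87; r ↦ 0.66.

(r → r): 0.66 ≤ 0.66, so result = 1
(r → (r → r)): 0.66 ≤ 1, so result = 1
(r → (r → (r → r))): 0.66 ≤ 1, so result = 1
(p → (r → (r → (r → r)))): 0.15 ≤ 1, so result = 1
(r ∨ r) = max(0.66, 0.66) = 0.66
(q → (r ∨ r)): 0.87 > 0.66, so result = 0.66
((p → (r → (r → (r → r)))) → (q → (r ∨ r))): 1 > 0.66, so result = 0.66
(q ∧ q) = min(0.87, 0.87) = 0.87
(((p → (r → (r → (r → r)))) → (q → (r ∨ r))) → (q ∧ q)): 0.66 ≤ 0.87, so result = 1
((((p → (r → (r → (r → r)))) → (q → (r ∨ r))) → (q ∧ q)) → q): 1 > 0.87, so result = 0.87

0.87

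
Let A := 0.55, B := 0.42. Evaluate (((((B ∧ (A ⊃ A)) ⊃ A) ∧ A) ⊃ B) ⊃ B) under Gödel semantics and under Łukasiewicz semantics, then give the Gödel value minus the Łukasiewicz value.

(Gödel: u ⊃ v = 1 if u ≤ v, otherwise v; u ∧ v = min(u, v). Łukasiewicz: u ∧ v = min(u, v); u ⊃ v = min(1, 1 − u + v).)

Gödel evaluation:
  (A ⊃ A): 0.55 ≤ 0.55, so result = 1
  (B ∧ (A ⊃ A)) = min(0.42, 1) = 0.42
  ((B ∧ (A ⊃ A)) ⊃ A): 0.42 ≤ 0.55, so result = 1
  (((B ∧ (A ⊃ A)) ⊃ A) ∧ A) = min(1, 0.55) = 0.55
  ((((B ∧ (A ⊃ A)) ⊃ A) ∧ A) ⊃ B): 0.55 > 0.42, so result = 0.42
  (((((B ∧ (A ⊃ A)) ⊃ A) ∧ A) ⊃ B) ⊃ B): 0.42 ≤ 0.42, so result = 1
  Gödel value = 1
Łukasiewicz evaluation:
  (A ⊃ A): min(1, 1 − 0.55 + 0.55) = 1
  (B ∧ (A ⊃ A)) = min(0.42, 1) = 0.42
  ((B ∧ (A ⊃ A)) ⊃ A): min(1, 1 − 0.42 + 0.55) = 1
  (((B ∧ (A ⊃ A)) ⊃ A) ∧ A) = min(1, 0.55) = 0.55
  ((((B ∧ (A ⊃ A)) ⊃ A) ∧ A) ⊃ B): min(1, 1 − 0.55 + 0.42) = 0.87
  (((((B ∧ (A ⊃ A)) ⊃ A) ∧ A) ⊃ B) ⊃ B): min(1, 1 − 0.87 + 0.42) = 0.55
  Łukasiewicz value = 0.55
Difference: 1 − 0.55 = 0.45

0.45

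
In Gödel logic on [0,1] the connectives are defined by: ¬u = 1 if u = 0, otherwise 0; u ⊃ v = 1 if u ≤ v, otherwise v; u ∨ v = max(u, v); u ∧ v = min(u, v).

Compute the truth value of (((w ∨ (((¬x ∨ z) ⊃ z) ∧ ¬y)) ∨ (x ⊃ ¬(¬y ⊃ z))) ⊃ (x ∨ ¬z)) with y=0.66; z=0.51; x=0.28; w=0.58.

¬x: Gödel ¬ of 0.28 = 0 (operand ≠ 0)
(¬x ∨ z) = max(0, 0.51) = 0.51
((¬x ∨ z) ⊃ z): 0.51 ≤ 0.51, so result = 1
¬y: Gödel ¬ of 0.66 = 0 (operand ≠ 0)
(((¬x ∨ z) ⊃ z) ∧ ¬y) = min(1, 0) = 0
(w ∨ (((¬x ∨ z) ⊃ z) ∧ ¬y)) = max(0.58, 0) = 0.58
¬y: Gödel ¬ of 0.66 = 0 (operand ≠ 0)
(¬y ⊃ z): 0 ≤ 0.51, so result = 1
¬(¬y ⊃ z): Gödel ¬ of 1 = 0 (operand ≠ 0)
(x ⊃ ¬(¬y ⊃ z)): 0.28 > 0, so result = 0
((w ∨ (((¬x ∨ z) ⊃ z) ∧ ¬y)) ∨ (x ⊃ ¬(¬y ⊃ z))) = max(0.58, 0) = 0.58
¬z: Gödel ¬ of 0.51 = 0 (operand ≠ 0)
(x ∨ ¬z) = max(0.28, 0) = 0.28
(((w ∨ (((¬x ∨ z) ⊃ z) ∧ ¬y)) ∨ (x ⊃ ¬(¬y ⊃ z))) ⊃ (x ∨ ¬z)): 0.58 > 0.28, so result = 0.28

0.28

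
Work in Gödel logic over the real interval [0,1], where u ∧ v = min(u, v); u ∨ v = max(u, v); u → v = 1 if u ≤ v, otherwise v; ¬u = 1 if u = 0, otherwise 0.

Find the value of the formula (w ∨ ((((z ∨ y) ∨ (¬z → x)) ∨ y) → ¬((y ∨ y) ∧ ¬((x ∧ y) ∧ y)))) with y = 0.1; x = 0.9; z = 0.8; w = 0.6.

(z ∨ y) = max(0.8, 0.1) = 0.8
¬z: Gödel ¬ of 0.8 = 0 (operand ≠ 0)
(¬z → x): 0 ≤ 0.9, so result = 1
((z ∨ y) ∨ (¬z → x)) = max(0.8, 1) = 1
(((z ∨ y) ∨ (¬z → x)) ∨ y) = max(1, 0.1) = 1
(y ∨ y) = max(0.1, 0.1) = 0.1
(x ∧ y) = min(0.9, 0.1) = 0.1
((x ∧ y) ∧ y) = min(0.1, 0.1) = 0.1
¬((x ∧ y) ∧ y): Gödel ¬ of 0.1 = 0 (operand ≠ 0)
((y ∨ y) ∧ ¬((x ∧ y) ∧ y)) = min(0.1, 0) = 0
¬((y ∨ y) ∧ ¬((x ∧ y) ∧ y)): Gödel ¬ of 0 = 1 (operand is 0)
((((z ∨ y) ∨ (¬z → x)) ∨ y) → ¬((y ∨ y) ∧ ¬((x ∧ y) ∧ y))): 1 ≤ 1, so result = 1
(w ∨ ((((z ∨ y) ∨ (¬z → x)) ∨ y) → ¬((y ∨ y) ∧ ¬((x ∧ y) ∧ y)))) = max(0.6, 1) = 1

1.00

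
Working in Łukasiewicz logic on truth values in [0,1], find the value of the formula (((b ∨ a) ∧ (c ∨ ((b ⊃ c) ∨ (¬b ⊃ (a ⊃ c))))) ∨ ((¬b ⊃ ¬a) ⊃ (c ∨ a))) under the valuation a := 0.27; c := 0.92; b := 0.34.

0.92

(b ∨ a) = max(0.34, 0.27) = 0.34
(b ⊃ c): min(1, 1 − 0.34 + 0.92) = 1
¬b: Łukasiewicz ¬ gives 1 − 0.34 = 0.66
(a ⊃ c): min(1, 1 − 0.27 + 0.92) = 1
(¬b ⊃ (a ⊃ c)): min(1, 1 − 0.66 + 1) = 1
((b ⊃ c) ∨ (¬b ⊃ (a ⊃ c))) = max(1, 1) = 1
(c ∨ ((b ⊃ c) ∨ (¬b ⊃ (a ⊃ c)))) = max(0.92, 1) = 1
((b ∨ a) ∧ (c ∨ ((b ⊃ c) ∨ (¬b ⊃ (a ⊃ c))))) = min(0.34, 1) = 0.34
¬b: Łukasiewicz ¬ gives 1 − 0.34 = 0.66
¬a: Łukasiewicz ¬ gives 1 − 0.27 = 0.73
(¬b ⊃ ¬a): min(1, 1 − 0.66 + 0.73) = 1
(c ∨ a) = max(0.92, 0.27) = 0.92
((¬b ⊃ ¬a) ⊃ (c ∨ a)): min(1, 1 − 1 + 0.92) = 0.92
(((b ∨ a) ∧ (c ∨ ((b ⊃ c) ∨ (¬b ⊃ (a ⊃ c))))) ∨ ((¬b ⊃ ¬a) ⊃ (c ∨ a))) = max(0.34, 0.92) = 0.92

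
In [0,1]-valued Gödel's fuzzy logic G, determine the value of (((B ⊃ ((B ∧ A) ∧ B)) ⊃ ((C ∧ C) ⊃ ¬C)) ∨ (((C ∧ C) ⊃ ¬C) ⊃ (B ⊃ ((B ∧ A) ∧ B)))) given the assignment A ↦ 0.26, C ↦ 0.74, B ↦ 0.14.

(B ∧ A) = min(0.14, 0.26) = 0.14
((B ∧ A) ∧ B) = min(0.14, 0.14) = 0.14
(B ⊃ ((B ∧ A) ∧ B)): 0.14 ≤ 0.14, so result = 1
(C ∧ C) = min(0.74, 0.74) = 0.74
¬C: Gödel ¬ of 0.74 = 0 (operand ≠ 0)
((C ∧ C) ⊃ ¬C): 0.74 > 0, so result = 0
((B ⊃ ((B ∧ A) ∧ B)) ⊃ ((C ∧ C) ⊃ ¬C)): 1 > 0, so result = 0
(C ∧ C) = min(0.74, 0.74) = 0.74
¬C: Gödel ¬ of 0.74 = 0 (operand ≠ 0)
((C ∧ C) ⊃ ¬C): 0.74 > 0, so result = 0
(B ∧ A) = min(0.14, 0.26) = 0.14
((B ∧ A) ∧ B) = min(0.14, 0.14) = 0.14
(B ⊃ ((B ∧ A) ∧ B)): 0.14 ≤ 0.14, so result = 1
(((C ∧ C) ⊃ ¬C) ⊃ (B ⊃ ((B ∧ A) ∧ B))): 0 ≤ 1, so result = 1
(((B ⊃ ((B ∧ A) ∧ B)) ⊃ ((C ∧ C) ⊃ ¬C)) ∨ (((C ∧ C) ⊃ ¬C) ⊃ (B ⊃ ((B ∧ A) ∧ B)))) = max(0, 1) = 1

1.00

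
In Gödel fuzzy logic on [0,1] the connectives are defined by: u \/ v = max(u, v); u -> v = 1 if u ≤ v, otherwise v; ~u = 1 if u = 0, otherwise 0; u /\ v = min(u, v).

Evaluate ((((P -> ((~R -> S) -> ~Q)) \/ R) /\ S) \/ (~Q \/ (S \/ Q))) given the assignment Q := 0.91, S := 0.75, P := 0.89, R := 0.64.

0.91

~R: Gödel ¬ of 0.64 = 0 (operand ≠ 0)
(~R -> S): 0 ≤ 0.75, so result = 1
~Q: Gödel ¬ of 0.91 = 0 (operand ≠ 0)
((~R -> S) -> ~Q): 1 > 0, so result = 0
(P -> ((~R -> S) -> ~Q)): 0.89 > 0, so result = 0
((P -> ((~R -> S) -> ~Q)) \/ R) = max(0, 0.64) = 0.64
(((P -> ((~R -> S) -> ~Q)) \/ R) /\ S) = min(0.64, 0.75) = 0.64
~Q: Gödel ¬ of 0.91 = 0 (operand ≠ 0)
(S \/ Q) = max(0.75, 0.91) = 0.91
(~Q \/ (S \/ Q)) = max(0, 0.91) = 0.91
((((P -> ((~R -> S) -> ~Q)) \/ R) /\ S) \/ (~Q \/ (S \/ Q))) = max(0.64, 0.91) = 0.91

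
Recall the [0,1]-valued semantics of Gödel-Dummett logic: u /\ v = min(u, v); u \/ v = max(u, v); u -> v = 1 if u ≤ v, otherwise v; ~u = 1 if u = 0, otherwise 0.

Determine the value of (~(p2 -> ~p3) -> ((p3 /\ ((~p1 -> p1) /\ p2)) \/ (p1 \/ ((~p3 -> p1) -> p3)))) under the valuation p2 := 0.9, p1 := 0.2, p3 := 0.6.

~p3: Gödel ¬ of 0.6 = 0 (operand ≠ 0)
(p2 -> ~p3): 0.9 > 0, so result = 0
~(p2 -> ~p3): Gödel ¬ of 0 = 1 (operand is 0)
~p1: Gödel ¬ of 0.2 = 0 (operand ≠ 0)
(~p1 -> p1): 0 ≤ 0.2, so result = 1
((~p1 -> p1) /\ p2) = min(1, 0.9) = 0.9
(p3 /\ ((~p1 -> p1) /\ p2)) = min(0.6, 0.9) = 0.6
~p3: Gödel ¬ of 0.6 = 0 (operand ≠ 0)
(~p3 -> p1): 0 ≤ 0.2, so result = 1
((~p3 -> p1) -> p3): 1 > 0.6, so result = 0.6
(p1 \/ ((~p3 -> p1) -> p3)) = max(0.2, 0.6) = 0.6
((p3 /\ ((~p1 -> p1) /\ p2)) \/ (p1 \/ ((~p3 -> p1) -> p3))) = max(0.6, 0.6) = 0.6
(~(p2 -> ~p3) -> ((p3 /\ ((~p1 -> p1) /\ p2)) \/ (p1 \/ ((~p3 -> p1) -> p3)))): 1 > 0.6, so result = 0.6

0.60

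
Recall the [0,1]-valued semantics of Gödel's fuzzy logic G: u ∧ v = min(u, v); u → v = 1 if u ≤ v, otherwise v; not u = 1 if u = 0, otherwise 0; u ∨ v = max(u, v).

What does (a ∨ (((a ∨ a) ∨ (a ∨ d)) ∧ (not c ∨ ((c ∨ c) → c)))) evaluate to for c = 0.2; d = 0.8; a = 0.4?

(a ∨ a) = max(0.4, 0.4) = 0.4
(a ∨ d) = max(0.4, 0.8) = 0.8
((a ∨ a) ∨ (a ∨ d)) = max(0.4, 0.8) = 0.8
not c: Gödel ¬ of 0.2 = 0 (operand ≠ 0)
(c ∨ c) = max(0.2, 0.2) = 0.2
((c ∨ c) → c): 0.2 ≤ 0.2, so result = 1
(not c ∨ ((c ∨ c) → c)) = max(0, 1) = 1
(((a ∨ a) ∨ (a ∨ d)) ∧ (not c ∨ ((c ∨ c) → c))) = min(0.8, 1) = 0.8
(a ∨ (((a ∨ a) ∨ (a ∨ d)) ∧ (not c ∨ ((c ∨ c) → c)))) = max(0.4, 0.8) = 0.8

0.80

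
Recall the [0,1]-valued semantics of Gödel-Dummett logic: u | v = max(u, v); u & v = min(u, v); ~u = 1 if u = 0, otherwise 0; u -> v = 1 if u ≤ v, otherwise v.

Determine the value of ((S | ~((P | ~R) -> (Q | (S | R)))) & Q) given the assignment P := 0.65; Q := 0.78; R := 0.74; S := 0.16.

0.16

~R: Gödel ¬ of 0.74 = 0 (operand ≠ 0)
(P | ~R) = max(0.65, 0) = 0.65
(S | R) = max(0.16, 0.74) = 0.74
(Q | (S | R)) = max(0.78, 0.74) = 0.78
((P | ~R) -> (Q | (S | R))): 0.65 ≤ 0.78, so result = 1
~((P | ~R) -> (Q | (S | R))): Gödel ¬ of 1 = 0 (operand ≠ 0)
(S | ~((P | ~R) -> (Q | (S | R)))) = max(0.16, 0) = 0.16
((S | ~((P | ~R) -> (Q | (S | R)))) & Q) = min(0.16, 0.78) = 0.16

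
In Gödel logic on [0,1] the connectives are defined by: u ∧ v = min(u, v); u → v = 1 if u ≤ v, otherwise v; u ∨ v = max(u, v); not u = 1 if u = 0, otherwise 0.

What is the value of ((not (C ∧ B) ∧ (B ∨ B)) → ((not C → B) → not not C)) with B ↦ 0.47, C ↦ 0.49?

1.00

(C ∧ B) = min(0.49, 0.47) = 0.47
not (C ∧ B): Gödel ¬ of 0.47 = 0 (operand ≠ 0)
(B ∨ B) = max(0.47, 0.47) = 0.47
(not (C ∧ B) ∧ (B ∨ B)) = min(0, 0.47) = 0
not C: Gödel ¬ of 0.49 = 0 (operand ≠ 0)
(not C → B): 0 ≤ 0.47, so result = 1
not C: Gödel ¬ of 0.49 = 0 (operand ≠ 0)
not not C: Gödel ¬ of 0 = 1 (operand is 0)
((not C → B) → not not C): 1 ≤ 1, so result = 1
((not (C ∧ B) ∧ (B ∨ B)) → ((not C → B) → not not C)): 0 ≤ 1, so result = 1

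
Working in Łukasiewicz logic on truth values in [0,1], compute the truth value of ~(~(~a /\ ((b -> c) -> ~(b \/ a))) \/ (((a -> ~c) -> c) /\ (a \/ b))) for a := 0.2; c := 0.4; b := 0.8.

~a: Łukasiewicz ¬ gives 1 − 0.2 = 0.8
(b -> c): min(1, 1 − 0.8 + 0.4) = 0.6
(b \/ a) = max(0.8, 0.2) = 0.8
~(b \/ a): Łukasiewicz ¬ gives 1 − 0.8 = 0.2
((b -> c) -> ~(b \/ a)): min(1, 1 − 0.6 + 0.2) = 0.6
(~a /\ ((b -> c) -> ~(b \/ a))) = min(0.8, 0.6) = 0.6
~(~a /\ ((b -> c) -> ~(b \/ a))): Łukasiewicz ¬ gives 1 − 0.6 = 0.4
~c: Łukasiewicz ¬ gives 1 − 0.4 = 0.6
(a -> ~c): min(1, 1 − 0.2 + 0.6) = 1
((a -> ~c) -> c): min(1, 1 − 1 + 0.4) = 0.4
(a \/ b) = max(0.2, 0.8) = 0.8
(((a -> ~c) -> c) /\ (a \/ b)) = min(0.4, 0.8) = 0.4
(~(~a /\ ((b -> c) -> ~(b \/ a))) \/ (((a -> ~c) -> c) /\ (a \/ b))) = max(0.4, 0.4) = 0.4
~(~(~a /\ ((b -> c) -> ~(b \/ a))) \/ (((a -> ~c) -> c) /\ (a \/ b))): Łukasiewicz ¬ gives 1 − 0.4 = 0.6

0.60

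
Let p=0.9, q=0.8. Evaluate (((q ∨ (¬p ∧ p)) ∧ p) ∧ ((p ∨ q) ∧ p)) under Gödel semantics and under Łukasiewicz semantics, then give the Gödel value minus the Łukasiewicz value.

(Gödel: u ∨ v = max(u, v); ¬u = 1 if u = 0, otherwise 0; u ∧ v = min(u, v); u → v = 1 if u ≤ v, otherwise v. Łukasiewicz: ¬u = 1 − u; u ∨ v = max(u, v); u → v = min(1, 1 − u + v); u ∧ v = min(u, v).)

Gödel evaluation:
  ¬p: Gödel ¬ of 0.9 = 0 (operand ≠ 0)
  (¬p ∧ p) = min(0, 0.9) = 0
  (q ∨ (¬p ∧ p)) = max(0.8, 0) = 0.8
  ((q ∨ (¬p ∧ p)) ∧ p) = min(0.8, 0.9) = 0.8
  (p ∨ q) = max(0.9, 0.8) = 0.9
  ((p ∨ q) ∧ p) = min(0.9, 0.9) = 0.9
  (((q ∨ (¬p ∧ p)) ∧ p) ∧ ((p ∨ q) ∧ p)) = min(0.8, 0.9) = 0.8
  Gödel value = 0.8
Łukasiewicz evaluation:
  ¬p: Łukasiewicz ¬ gives 1 − 0.9 = 0.1
  (¬p ∧ p) = min(0.1, 0.9) = 0.1
  (q ∨ (¬p ∧ p)) = max(0.8, 0.1) = 0.8
  ((q ∨ (¬p ∧ p)) ∧ p) = min(0.8, 0.9) = 0.8
  (p ∨ q) = max(0.9, 0.8) = 0.9
  ((p ∨ q) ∧ p) = min(0.9, 0.9) = 0.9
  (((q ∨ (¬p ∧ p)) ∧ p) ∧ ((p ∨ q) ∧ p)) = min(0.8, 0.9) = 0.8
  Łukasiewicz value = 0.8
Difference: 0.8 − 0.8 = 0.00

0.00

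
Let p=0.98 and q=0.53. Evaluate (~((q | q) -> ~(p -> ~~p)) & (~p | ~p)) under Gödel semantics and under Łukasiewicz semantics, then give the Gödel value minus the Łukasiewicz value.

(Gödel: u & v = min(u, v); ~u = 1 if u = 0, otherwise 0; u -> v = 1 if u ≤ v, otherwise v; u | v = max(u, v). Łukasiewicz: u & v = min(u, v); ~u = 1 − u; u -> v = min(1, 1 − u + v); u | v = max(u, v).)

-0.02

Gödel evaluation:
  (q | q) = max(0.53, 0.53) = 0.53
  ~p: Gödel ¬ of 0.98 = 0 (operand ≠ 0)
  ~~p: Gödel ¬ of 0 = 1 (operand is 0)
  (p -> ~~p): 0.98 ≤ 1, so result = 1
  ~(p -> ~~p): Gödel ¬ of 1 = 0 (operand ≠ 0)
  ((q | q) -> ~(p -> ~~p)): 0.53 > 0, so result = 0
  ~((q | q) -> ~(p -> ~~p)): Gödel ¬ of 0 = 1 (operand is 0)
  ~p: Gödel ¬ of 0.98 = 0 (operand ≠ 0)
  ~p: Gödel ¬ of 0.98 = 0 (operand ≠ 0)
  (~p | ~p) = max(0, 0) = 0
  (~((q | q) -> ~(p -> ~~p)) & (~p | ~p)) = min(1, 0) = 0
  Gödel value = 0
Łukasiewicz evaluation:
  (q | q) = max(0.53, 0.53) = 0.53
  ~p: Łukasiewicz ¬ gives 1 − 0.98 = 0.02
  ~~p: Łukasiewicz ¬ gives 1 − 0.02 = 0.98
  (p -> ~~p): min(1, 1 − 0.98 + 0.98) = 1
  ~(p -> ~~p): Łukasiewicz ¬ gives 1 − 1 = 0
  ((q | q) -> ~(p -> ~~p)): min(1, 1 − 0.53 + 0) = 0.47
  ~((q | q) -> ~(p -> ~~p)): Łukasiewicz ¬ gives 1 − 0.47 = 0.53
  ~p: Łukasiewicz ¬ gives 1 − 0.98 = 0.02
  ~p: Łukasiewicz ¬ gives 1 − 0.98 = 0.02
  (~p | ~p) = max(0.02, 0.02) = 0.02
  (~((q | q) -> ~(p -> ~~p)) & (~p | ~p)) = min(0.53, 0.02) = 0.02
  Łukasiewicz value = 0.02
Difference: 0 − 0.02 = -0.02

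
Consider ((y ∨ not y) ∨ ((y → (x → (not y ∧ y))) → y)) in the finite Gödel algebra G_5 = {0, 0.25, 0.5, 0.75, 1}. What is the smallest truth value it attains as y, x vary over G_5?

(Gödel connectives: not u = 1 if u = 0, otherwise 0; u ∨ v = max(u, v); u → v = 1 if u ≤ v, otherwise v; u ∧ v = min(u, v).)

0.25

The minimum is attained at y = 0.25, x = 0:
  not y: Gödel ¬ of 0.25 = 0 (operand ≠ 0)
  (y ∨ not y) = max(0.25, 0) = 0.25
  not y: Gödel ¬ of 0.25 = 0 (operand ≠ 0)
  (not y ∧ y) = min(0, 0.25) = 0
  (x → (not y ∧ y)): 0 ≤ 0, so result = 1
  (y → (x → (not y ∧ y))): 0.25 ≤ 1, so result = 1
  ((y → (x → (not y ∧ y))) → y): 1 > 0.25, so result = 0.25
  ((y ∨ not y) ∨ ((y → (x → (not y ∧ y))) → y)) = max(0.25, 0.25) = 0.25
Checking all 25 assignments confirms none give a value below 0.25.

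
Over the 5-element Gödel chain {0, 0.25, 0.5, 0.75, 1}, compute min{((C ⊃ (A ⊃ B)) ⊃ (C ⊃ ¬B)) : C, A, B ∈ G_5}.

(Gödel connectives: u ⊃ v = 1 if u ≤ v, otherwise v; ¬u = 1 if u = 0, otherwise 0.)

0.00

The minimum is attained at C = 0.25, A = 0, B = 0.25:
  (A ⊃ B): 0 ≤ 0.25, so result = 1
  (C ⊃ (A ⊃ B)): 0.25 ≤ 1, so result = 1
  ¬B: Gödel ¬ of 0.25 = 0 (operand ≠ 0)
  (C ⊃ ¬B): 0.25 > 0, so result = 0
  ((C ⊃ (A ⊃ B)) ⊃ (C ⊃ ¬B)): 1 > 0, so result = 0
Checking all 125 assignments confirms none give a value below 0.00.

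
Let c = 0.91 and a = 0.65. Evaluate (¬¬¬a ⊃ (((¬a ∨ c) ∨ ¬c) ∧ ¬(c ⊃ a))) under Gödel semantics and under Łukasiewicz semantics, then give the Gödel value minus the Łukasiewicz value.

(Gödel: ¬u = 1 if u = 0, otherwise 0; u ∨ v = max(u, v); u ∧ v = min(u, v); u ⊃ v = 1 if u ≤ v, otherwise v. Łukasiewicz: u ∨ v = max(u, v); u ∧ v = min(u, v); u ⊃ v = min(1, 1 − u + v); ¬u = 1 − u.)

0.09

Gödel evaluation:
  ¬a: Gödel ¬ of 0.65 = 0 (operand ≠ 0)
  ¬¬a: Gödel ¬ of 0 = 1 (operand is 0)
  ¬¬¬a: Gödel ¬ of 1 = 0 (operand ≠ 0)
  ¬a: Gödel ¬ of 0.65 = 0 (operand ≠ 0)
  (¬a ∨ c) = max(0, 0.91) = 0.91
  ¬c: Gödel ¬ of 0.91 = 0 (operand ≠ 0)
  ((¬a ∨ c) ∨ ¬c) = max(0.91, 0) = 0.91
  (c ⊃ a): 0.91 > 0.65, so result = 0.65
  ¬(c ⊃ a): Gödel ¬ of 0.65 = 0 (operand ≠ 0)
  (((¬a ∨ c) ∨ ¬c) ∧ ¬(c ⊃ a)) = min(0.91, 0) = 0
  (¬¬¬a ⊃ (((¬a ∨ c) ∨ ¬c) ∧ ¬(c ⊃ a))): 0 ≤ 0, so result = 1
  Gödel value = 1
Łukasiewicz evaluation:
  ¬a: Łukasiewicz ¬ gives 1 − 0.65 = 0.35
  ¬¬a: Łukasiewicz ¬ gives 1 − 0.35 = 0.65
  ¬¬¬a: Łukasiewicz ¬ gives 1 − 0.65 = 0.35
  ¬a: Łukasiewicz ¬ gives 1 − 0.65 = 0.35
  (¬a ∨ c) = max(0.35, 0.91) = 0.91
  ¬c: Łukasiewicz ¬ gives 1 − 0.91 = 0.09
  ((¬a ∨ c) ∨ ¬c) = max(0.91, 0.09) = 0.91
  (c ⊃ a): min(1, 1 − 0.91 + 0.65) = 0.74
  ¬(c ⊃ a): Łukasiewicz ¬ gives 1 − 0.74 = 0.26
  (((¬a ∨ c) ∨ ¬c) ∧ ¬(c ⊃ a)) = min(0.91, 0.26) = 0.26
  (¬¬¬a ⊃ (((¬a ∨ c) ∨ ¬c) ∧ ¬(c ⊃ a))): min(1, 1 − 0.35 + 0.26) = 0.91
  Łukasiewicz value = 0.91
Difference: 1 − 0.91 = 0.09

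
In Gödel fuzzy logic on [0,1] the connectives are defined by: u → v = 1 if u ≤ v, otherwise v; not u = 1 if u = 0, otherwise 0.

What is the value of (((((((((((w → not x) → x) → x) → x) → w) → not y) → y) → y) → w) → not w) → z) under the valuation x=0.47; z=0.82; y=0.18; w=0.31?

not x: Gödel ¬ of 0.47 = 0 (operand ≠ 0)
(w → not x): 0.31 > 0, so result = 0
((w → not x) → x): 0 ≤ 0.47, so result = 1
(((w → not x) → x) → x): 1 > 0.47, so result = 0.47
((((w → not x) → x) → x) → x): 0.47 ≤ 0.47, so result = 1
(((((w → not x) → x) → x) → x) → w): 1 > 0.31, so result = 0.31
not y: Gödel ¬ of 0.18 = 0 (operand ≠ 0)
((((((w → not x) → x) → x) → x) → w) → not y): 0.31 > 0, so result = 0
(((((((w → not x) → x) → x) → x) → w) → not y) → y): 0 ≤ 0.18, so result = 1
((((((((w → not x) → x) → x) → x) → w) → not y) → y) → y): 1 > 0.18, so result = 0.18
(((((((((w → not x) → x) → x) → x) → w) → not y) → y) → y) → w): 0.18 ≤ 0.31, so result = 1
not w: Gödel ¬ of 0.31 = 0 (operand ≠ 0)
((((((((((w → not x) → x) → x) → x) → w) → not y) → y) → y) → w) → not w): 1 > 0, so result = 0
(((((((((((w → not x) → x) → x) → x) → w) → not y) → y) → y) → w) → not w) → z): 0 ≤ 0.82, so result = 1

1.00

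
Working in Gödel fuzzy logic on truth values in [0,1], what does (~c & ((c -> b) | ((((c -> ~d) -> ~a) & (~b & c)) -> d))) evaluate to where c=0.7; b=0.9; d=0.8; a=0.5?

~c: Gödel ¬ of 0.7 = 0 (operand ≠ 0)
(c -> b): 0.7 ≤ 0.9, so result = 1
~d: Gödel ¬ of 0.8 = 0 (operand ≠ 0)
(c -> ~d): 0.7 > 0, so result = 0
~a: Gödel ¬ of 0.5 = 0 (operand ≠ 0)
((c -> ~d) -> ~a): 0 ≤ 0, so result = 1
~b: Gödel ¬ of 0.9 = 0 (operand ≠ 0)
(~b & c) = min(0, 0.7) = 0
(((c -> ~d) -> ~a) & (~b & c)) = min(1, 0) = 0
((((c -> ~d) -> ~a) & (~b & c)) -> d): 0 ≤ 0.8, so result = 1
((c -> b) | ((((c -> ~d) -> ~a) & (~b & c)) -> d)) = max(1, 1) = 1
(~c & ((c -> b) | ((((c -> ~d) -> ~a) & (~b & c)) -> d))) = min(0, 1) = 0

0.00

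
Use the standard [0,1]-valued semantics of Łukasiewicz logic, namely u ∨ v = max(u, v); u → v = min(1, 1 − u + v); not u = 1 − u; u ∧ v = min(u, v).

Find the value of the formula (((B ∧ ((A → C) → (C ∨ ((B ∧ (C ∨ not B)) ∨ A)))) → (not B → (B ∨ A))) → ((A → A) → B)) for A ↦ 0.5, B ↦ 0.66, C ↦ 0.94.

0.66

(A → C): min(1, 1 − 0.5 + 0.94) = 1
not B: Łukasiewicz ¬ gives 1 − 0.66 = 0.34
(C ∨ not B) = max(0.94, 0.34) = 0.94
(B ∧ (C ∨ not B)) = min(0.66, 0.94) = 0.66
((B ∧ (C ∨ not B)) ∨ A) = max(0.66, 0.5) = 0.66
(C ∨ ((B ∧ (C ∨ not B)) ∨ A)) = max(0.94, 0.66) = 0.94
((A → C) → (C ∨ ((B ∧ (C ∨ not B)) ∨ A))): min(1, 1 − 1 + 0.94) = 0.94
(B ∧ ((A → C) → (C ∨ ((B ∧ (C ∨ not B)) ∨ A)))) = min(0.66, 0.94) = 0.66
not B: Łukasiewicz ¬ gives 1 − 0.66 = 0.34
(B ∨ A) = max(0.66, 0.5) = 0.66
(not B → (B ∨ A)): min(1, 1 − 0.34 + 0.66) = 1
((B ∧ ((A → C) → (C ∨ ((B ∧ (C ∨ not B)) ∨ A)))) → (not B → (B ∨ A))): min(1, 1 − 0.66 + 1) = 1
(A → A): min(1, 1 − 0.5 + 0.5) = 1
((A → A) → B): min(1, 1 − 1 + 0.66) = 0.66
(((B ∧ ((A → C) → (C ∨ ((B ∧ (C ∨ not B)) ∨ A)))) → (not B → (B ∨ A))) → ((A → A) → B)): min(1, 1 − 1 + 0.66) = 0.66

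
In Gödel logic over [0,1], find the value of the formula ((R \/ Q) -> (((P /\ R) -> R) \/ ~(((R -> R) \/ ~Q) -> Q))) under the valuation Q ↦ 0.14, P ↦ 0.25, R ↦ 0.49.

1.00

(R \/ Q) = max(0.49, 0.14) = 0.49
(P /\ R) = min(0.25, 0.49) = 0.25
((P /\ R) -> R): 0.25 ≤ 0.49, so result = 1
(R -> R): 0.49 ≤ 0.49, so result = 1
~Q: Gödel ¬ of 0.14 = 0 (operand ≠ 0)
((R -> R) \/ ~Q) = max(1, 0) = 1
(((R -> R) \/ ~Q) -> Q): 1 > 0.14, so result = 0.14
~(((R -> R) \/ ~Q) -> Q): Gödel ¬ of 0.14 = 0 (operand ≠ 0)
(((P /\ R) -> R) \/ ~(((R -> R) \/ ~Q) -> Q)) = max(1, 0) = 1
((R \/ Q) -> (((P /\ R) -> R) \/ ~(((R -> R) \/ ~Q) -> Q))): 0.49 ≤ 1, so result = 1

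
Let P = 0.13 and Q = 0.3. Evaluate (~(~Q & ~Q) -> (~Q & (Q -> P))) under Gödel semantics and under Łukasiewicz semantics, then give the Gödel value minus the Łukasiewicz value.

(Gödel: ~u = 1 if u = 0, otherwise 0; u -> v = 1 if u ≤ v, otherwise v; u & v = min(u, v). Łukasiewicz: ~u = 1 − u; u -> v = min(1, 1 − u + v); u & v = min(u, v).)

-1.00

Gödel evaluation:
  ~Q: Gödel ¬ of 0.3 = 0 (operand ≠ 0)
  ~Q: Gödel ¬ of 0.3 = 0 (operand ≠ 0)
  (~Q & ~Q) = min(0, 0) = 0
  ~(~Q & ~Q): Gödel ¬ of 0 = 1 (operand is 0)
  ~Q: Gödel ¬ of 0.3 = 0 (operand ≠ 0)
  (Q -> P): 0.3 > 0.13, so result = 0.13
  (~Q & (Q -> P)) = min(0, 0.13) = 0
  (~(~Q & ~Q) -> (~Q & (Q -> P))): 1 > 0, so result = 0
  Gödel value = 0
Łukasiewicz evaluation:
  ~Q: Łukasiewicz ¬ gives 1 − 0.3 = 0.7
  ~Q: Łukasiewicz ¬ gives 1 − 0.3 = 0.7
  (~Q & ~Q) = min(0.7, 0.7) = 0.7
  ~(~Q & ~Q): Łukasiewicz ¬ gives 1 − 0.7 = 0.3
  ~Q: Łukasiewicz ¬ gives 1 − 0.3 = 0.7
  (Q -> P): min(1, 1 − 0.3 + 0.13) = 0.83
  (~Q & (Q -> P)) = min(0.7, 0.83) = 0.7
  (~(~Q & ~Q) -> (~Q & (Q -> P))): min(1, 1 − 0.3 + 0.7) = 1
  Łukasiewicz value = 1
Difference: 0 − 1 = -1.00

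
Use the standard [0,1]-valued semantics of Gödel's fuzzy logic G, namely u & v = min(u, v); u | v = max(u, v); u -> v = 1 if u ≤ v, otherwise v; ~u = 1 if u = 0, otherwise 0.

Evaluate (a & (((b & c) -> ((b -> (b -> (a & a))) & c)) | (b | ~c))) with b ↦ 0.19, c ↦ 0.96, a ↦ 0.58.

(b & c) = min(0.19, 0.96) = 0.19
(a & a) = min(0.58, 0.58) = 0.58
(b -> (a & a)): 0.19 ≤ 0.58, so result = 1
(b -> (b -> (a & a))): 0.19 ≤ 1, so result = 1
((b -> (b -> (a & a))) & c) = min(1, 0.96) = 0.96
((b & c) -> ((b -> (b -> (a & a))) & c)): 0.19 ≤ 0.96, so result = 1
~c: Gödel ¬ of 0.96 = 0 (operand ≠ 0)
(b | ~c) = max(0.19, 0) = 0.19
(((b & c) -> ((b -> (b -> (a & a))) & c)) | (b | ~c)) = max(1, 0.19) = 1
(a & (((b & c) -> ((b -> (b -> (a & a))) & c)) | (b | ~c))) = min(0.58, 1) = 0.58

0.58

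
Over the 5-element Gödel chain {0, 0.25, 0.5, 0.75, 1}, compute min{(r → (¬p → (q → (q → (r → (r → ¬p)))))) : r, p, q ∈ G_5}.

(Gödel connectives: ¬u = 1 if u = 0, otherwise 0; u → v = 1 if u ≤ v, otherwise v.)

1.00

Every assignment gives 1. For instance at r = 0, p = 0, q = 0:
  ¬p: Gödel ¬ of 0 = 1 (operand is 0)
  ¬p: Gödel ¬ of 0 = 1 (operand is 0)
  (r → ¬p): 0 ≤ 1, so result = 1
  (r → (r → ¬p)): 0 ≤ 1, so result = 1
  (q → (r → (r → ¬p))): 0 ≤ 1, so result = 1
  (q → (q → (r → (r → ¬p)))): 0 ≤ 1, so result = 1
  (¬p → (q → (q → (r → (r → ¬p))))): 1 ≤ 1, so result = 1
  (r → (¬p → (q → (q → (r → (r → ¬p)))))): 0 ≤ 1, so result = 1
All 125 assignments give value 1 — the formula is a G_5-tautology.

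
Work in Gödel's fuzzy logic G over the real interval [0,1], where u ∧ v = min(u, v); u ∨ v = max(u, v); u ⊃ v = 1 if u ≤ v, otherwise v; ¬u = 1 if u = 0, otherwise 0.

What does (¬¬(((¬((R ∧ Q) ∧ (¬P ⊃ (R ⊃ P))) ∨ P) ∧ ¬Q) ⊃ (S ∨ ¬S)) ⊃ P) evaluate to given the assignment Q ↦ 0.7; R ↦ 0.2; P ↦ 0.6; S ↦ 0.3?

0.60

(R ∧ Q) = min(0.2, 0.7) = 0.2
¬P: Gödel ¬ of 0.6 = 0 (operand ≠ 0)
(R ⊃ P): 0.2 ≤ 0.6, so result = 1
(¬P ⊃ (R ⊃ P)): 0 ≤ 1, so result = 1
((R ∧ Q) ∧ (¬P ⊃ (R ⊃ P))) = min(0.2, 1) = 0.2
¬((R ∧ Q) ∧ (¬P ⊃ (R ⊃ P))): Gödel ¬ of 0.2 = 0 (operand ≠ 0)
(¬((R ∧ Q) ∧ (¬P ⊃ (R ⊃ P))) ∨ P) = max(0, 0.6) = 0.6
¬Q: Gödel ¬ of 0.7 = 0 (operand ≠ 0)
((¬((R ∧ Q) ∧ (¬P ⊃ (R ⊃ P))) ∨ P) ∧ ¬Q) = min(0.6, 0) = 0
¬S: Gödel ¬ of 0.3 = 0 (operand ≠ 0)
(S ∨ ¬S) = max(0.3, 0) = 0.3
(((¬((R ∧ Q) ∧ (¬P ⊃ (R ⊃ P))) ∨ P) ∧ ¬Q) ⊃ (S ∨ ¬S)): 0 ≤ 0.3, so result = 1
¬(((¬((R ∧ Q) ∧ (¬P ⊃ (R ⊃ P))) ∨ P) ∧ ¬Q) ⊃ (S ∨ ¬S)): Gödel ¬ of 1 = 0 (operand ≠ 0)
¬¬(((¬((R ∧ Q) ∧ (¬P ⊃ (R ⊃ P))) ∨ P) ∧ ¬Q) ⊃ (S ∨ ¬S)): Gödel ¬ of 0 = 1 (operand is 0)
(¬¬(((¬((R ∧ Q) ∧ (¬P ⊃ (R ⊃ P))) ∨ P) ∧ ¬Q) ⊃ (S ∨ ¬S)) ⊃ P): 1 > 0.6, so result = 0.6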